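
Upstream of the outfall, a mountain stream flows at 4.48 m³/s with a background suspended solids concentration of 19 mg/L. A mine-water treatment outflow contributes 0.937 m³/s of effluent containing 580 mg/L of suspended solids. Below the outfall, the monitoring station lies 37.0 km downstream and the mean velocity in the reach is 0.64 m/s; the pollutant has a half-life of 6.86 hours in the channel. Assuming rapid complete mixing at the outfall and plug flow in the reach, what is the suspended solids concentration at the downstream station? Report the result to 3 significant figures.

After mixing, C = (4.480·19.00 + 0.9370·580.0) / 5.417 = 628.6/5.417 = 116.0 mg/L.
Travel time t = 37.0·1000 / 0.64 = 57810 s = 16.06 h.
Half-life 6.86 h → k = ln 2 / 6.86 = 0.1010 h⁻¹ = 2.425 d⁻¹.
After decay, C = 116.0 × e^(−kt) = 116.0 × 0.1974 = 22.90 mg/L.

22.9 mg/L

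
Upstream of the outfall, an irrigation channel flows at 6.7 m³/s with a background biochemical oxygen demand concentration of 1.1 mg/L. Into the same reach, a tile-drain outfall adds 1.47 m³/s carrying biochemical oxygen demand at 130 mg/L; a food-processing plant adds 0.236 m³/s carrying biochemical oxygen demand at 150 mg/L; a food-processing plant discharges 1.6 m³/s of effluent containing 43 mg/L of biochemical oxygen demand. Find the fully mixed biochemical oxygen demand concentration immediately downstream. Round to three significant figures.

Mass balance: C = (6.700·1.100 + 1.470·130.0 + 0.2360·150.0 + 1.600·43.00) / 10.01 = 302.7/10.01 = 30.25 mg/L.

30.2 mg/L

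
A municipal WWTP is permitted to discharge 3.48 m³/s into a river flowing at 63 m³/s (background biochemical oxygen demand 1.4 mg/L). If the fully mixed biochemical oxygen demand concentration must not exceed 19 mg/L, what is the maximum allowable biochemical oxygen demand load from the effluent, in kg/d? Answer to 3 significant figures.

Mass balance at the limit: 63.00·1.400 + 3.480·Cₑ = 66.48·19 → Cₑ = 337.6 mg/L.
Load = 3.480 m³/s × 337.6 g/m³ × 86 400 s/d = 101500 kg/d.

102000 kg/d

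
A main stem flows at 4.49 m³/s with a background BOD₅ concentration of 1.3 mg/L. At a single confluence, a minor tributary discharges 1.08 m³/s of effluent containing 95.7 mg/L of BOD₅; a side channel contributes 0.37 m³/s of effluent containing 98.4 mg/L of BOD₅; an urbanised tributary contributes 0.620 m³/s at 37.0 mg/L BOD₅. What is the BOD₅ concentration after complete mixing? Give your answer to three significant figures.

Conservation of mass: C = (4.490·1.300 + 1.080·95.70 + 0.3700·98.40 + 0.6200·37.00) / 6.560 = 168.5/6.560 = 25.69 mg/L.

25.7 mg/L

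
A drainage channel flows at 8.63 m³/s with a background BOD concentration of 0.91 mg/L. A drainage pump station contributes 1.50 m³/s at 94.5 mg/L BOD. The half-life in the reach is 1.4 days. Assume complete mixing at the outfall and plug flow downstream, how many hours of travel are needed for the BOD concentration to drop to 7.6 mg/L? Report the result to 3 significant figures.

Conservation of mass: C = (8.630·0.9100 + 1.500·94.50) / 10.13 = 149.6/10.13 = 14.77 mg/L.
Half-life 1.4 d → k = ln 2 / 1.4 = 0.4951 d⁻¹.
14.77·exp(−k·t) = 7.6 → t = ln(14.77/7.6)/k = 115900 s = 32.20 h.

32.2 h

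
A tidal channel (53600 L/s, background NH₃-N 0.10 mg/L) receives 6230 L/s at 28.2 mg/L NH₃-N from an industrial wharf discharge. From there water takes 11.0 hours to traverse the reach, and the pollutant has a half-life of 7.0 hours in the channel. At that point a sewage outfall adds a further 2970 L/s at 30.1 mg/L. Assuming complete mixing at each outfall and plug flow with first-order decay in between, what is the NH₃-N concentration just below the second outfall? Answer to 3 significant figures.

Mass balance: C = (53600·0.1000 + 6230·28.20) / 59830 = 181000/59830 = 3.026 mg/L; combined flow 59830 L/s.
Half-life 7.0 h → k = ln 2 / 7.0 = 0.09902 h⁻¹ = 2.377 d⁻¹.
After decay, C = 3.026 × e^(−kt) = 3.026 × 0.3365 = 1.018 mg/L.
Second outfall: C = (59830·1.018 + 2970·30.10)/62800 = 2.394 mg/L.

2.39 mg/L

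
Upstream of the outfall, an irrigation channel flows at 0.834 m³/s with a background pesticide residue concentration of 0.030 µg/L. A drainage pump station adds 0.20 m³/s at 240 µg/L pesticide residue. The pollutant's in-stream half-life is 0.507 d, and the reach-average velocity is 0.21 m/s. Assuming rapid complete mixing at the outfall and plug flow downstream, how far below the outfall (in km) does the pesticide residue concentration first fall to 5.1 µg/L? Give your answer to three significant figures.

29.3 km

Mass balance: C = (0.8340·0.03000 + 0.2000·240.0) / 1.034 = 48.03/1.034 = 46.45 µg/L.
Half-life 0.507 d → k = ln 2 / 0.507 = 1.367 d⁻¹.
Set 46.45·exp(−k·t) = 5.1 → t = ln(46.45/5.1)/k = 139600 s = 38.78 h.
Distance = v·t = 0.21·139600 = 29320 m = 29.32 km.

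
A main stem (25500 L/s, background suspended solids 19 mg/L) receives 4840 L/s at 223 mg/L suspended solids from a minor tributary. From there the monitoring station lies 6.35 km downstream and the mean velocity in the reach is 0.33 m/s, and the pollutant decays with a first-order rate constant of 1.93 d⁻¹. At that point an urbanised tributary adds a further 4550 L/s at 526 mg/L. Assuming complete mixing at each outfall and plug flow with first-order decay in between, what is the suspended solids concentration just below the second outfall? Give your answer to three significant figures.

Mass balance: C = (25500·19.00 + 4840·223.0) / 30340 = 1564000/30340 = 51.54 mg/L; combined flow 30340 L/s.
Travel time t = 6.35·1000 / 0.33 = 19240 s = 5.345 h.
After decay, C = 51.54 × e^(−kt) = 51.54 × 0.6506 = 33.53 mg/L.
Second outfall: C = (30340·33.53 + 4550·526.0)/34890 = 97.76 mg/L.

97.8 mg/L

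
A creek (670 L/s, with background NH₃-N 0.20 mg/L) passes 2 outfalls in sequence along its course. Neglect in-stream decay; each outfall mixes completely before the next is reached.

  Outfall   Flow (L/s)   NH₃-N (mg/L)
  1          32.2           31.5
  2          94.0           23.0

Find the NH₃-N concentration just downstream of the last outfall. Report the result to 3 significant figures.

Outfall 1: combined Q = 702.2 L/s; C = (670.0·0.2000 + 32.20·31.50)/702.2 = 1.635 mg/L.
Outfall 2: combined Q = 796.2 L/s; C = (702.2·1.635 + 94.00·23.00)/796.2 = 4.158 mg/L.

4.16 mg/L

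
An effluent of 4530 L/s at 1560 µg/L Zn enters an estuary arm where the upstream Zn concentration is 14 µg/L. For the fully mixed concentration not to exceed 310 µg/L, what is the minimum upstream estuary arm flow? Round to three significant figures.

Set C_mix = 310: (Q·14.00 + 4530·1560) / (Q + 4530) = 310
→ Q = 4530·(1560 − 310)/(310 − 14.00) = 19130 L/s.

19100 L/s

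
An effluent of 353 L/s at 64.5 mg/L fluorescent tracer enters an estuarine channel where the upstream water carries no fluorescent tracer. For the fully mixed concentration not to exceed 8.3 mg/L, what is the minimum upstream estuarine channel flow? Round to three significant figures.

Set C_mix = 8.3: (Q·0 + 353.0·64.50) / (Q + 353.0) = 8.3
→ Q = 353.0·(64.50 − 8.3)/(8.3 − 0) = 2390 L/s.

2390 L/s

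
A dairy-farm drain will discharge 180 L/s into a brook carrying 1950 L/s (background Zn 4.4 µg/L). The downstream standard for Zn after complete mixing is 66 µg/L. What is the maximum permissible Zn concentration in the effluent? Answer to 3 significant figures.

At the limit, (Qr·Cr + Qe·Cₑ)/(Qr + Qe) = 66:
Cₑ = (2130·66 − 1950·4.400) / 180.0 = 733.3 µg/L.

733 µg/L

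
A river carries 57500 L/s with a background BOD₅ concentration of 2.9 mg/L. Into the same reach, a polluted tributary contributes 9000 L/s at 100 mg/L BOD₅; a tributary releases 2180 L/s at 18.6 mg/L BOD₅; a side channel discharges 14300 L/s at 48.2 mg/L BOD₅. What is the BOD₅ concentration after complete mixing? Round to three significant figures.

Flow-weighted average: C = (57500·2.900 + 9000·100.0 + 2180·18.60 + 14300·48.20) / 82980 = 1797000/82980 = 21.65 mg/L.

21.7 mg/L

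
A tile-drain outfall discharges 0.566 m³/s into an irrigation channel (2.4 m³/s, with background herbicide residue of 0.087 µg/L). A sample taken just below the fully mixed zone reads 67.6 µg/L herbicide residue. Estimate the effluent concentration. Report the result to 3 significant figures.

Mass balance: 2.400·0.08700 + 0.5660·Cₑ = 2.966·67.60
→ Cₑ = (2.966·67.60 − 2.400·0.08700) / 0.5660 = 353.9 µg/L.

354 µg/L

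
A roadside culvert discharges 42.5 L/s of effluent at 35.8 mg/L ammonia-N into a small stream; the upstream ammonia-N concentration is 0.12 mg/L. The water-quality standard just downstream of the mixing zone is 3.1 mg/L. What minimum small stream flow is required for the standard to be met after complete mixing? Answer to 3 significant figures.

466 L/s

Set C_mix = 3.1: (Q·0.1200 + 42.50·35.80) / (Q + 42.50) = 3.1
→ Q = 42.50·(35.80 − 3.1)/(3.1 − 0.1200) = 466.4 L/s.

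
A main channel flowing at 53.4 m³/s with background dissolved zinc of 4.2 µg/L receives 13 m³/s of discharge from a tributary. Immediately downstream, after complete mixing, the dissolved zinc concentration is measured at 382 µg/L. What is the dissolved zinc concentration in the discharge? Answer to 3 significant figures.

1930 µg/L

Mass balance: 53.40·4.200 + 13.00·Cₑ = 66.40·382.0
→ Cₑ = (66.40·382.0 − 53.40·4.200) / 13.00 = 1934 µg/L.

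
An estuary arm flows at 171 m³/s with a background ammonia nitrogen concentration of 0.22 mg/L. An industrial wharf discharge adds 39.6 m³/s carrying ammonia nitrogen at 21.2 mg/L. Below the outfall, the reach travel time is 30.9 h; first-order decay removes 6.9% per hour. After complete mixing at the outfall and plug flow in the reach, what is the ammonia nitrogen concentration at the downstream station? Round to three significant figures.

0.457 mg/L

Conservation of mass: C = (171.0·0.2200 + 39.60·21.20) / 210.6 = 877.1/210.6 = 4.165 mg/L.
6.9%/h lost → k = −ln(1 − 0.069) = 0.07150 h⁻¹.
After decay, C = 4.165 × e^(−kt) = 4.165 × 0.1098 = 0.4573 mg/L.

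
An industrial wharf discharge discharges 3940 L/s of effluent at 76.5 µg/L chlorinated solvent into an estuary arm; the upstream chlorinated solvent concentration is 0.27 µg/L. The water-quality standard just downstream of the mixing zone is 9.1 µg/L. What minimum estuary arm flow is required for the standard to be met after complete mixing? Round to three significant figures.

30100 L/s

Set C_mix = 9.1: (Q·0.2700 + 3940·76.50) / (Q + 3940) = 9.1
→ Q = 3940·(76.50 − 9.1)/(9.1 − 0.2700) = 30070 L/s.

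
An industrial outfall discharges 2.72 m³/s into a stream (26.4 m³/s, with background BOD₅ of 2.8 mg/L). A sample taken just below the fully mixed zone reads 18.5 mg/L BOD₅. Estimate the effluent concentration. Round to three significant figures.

Mass balance: 26.40·2.800 + 2.720·Cₑ = 29.12·18.50
→ Cₑ = (29.12·18.50 − 26.40·2.800) / 2.720 = 170.9 mg/L.

171 mg/L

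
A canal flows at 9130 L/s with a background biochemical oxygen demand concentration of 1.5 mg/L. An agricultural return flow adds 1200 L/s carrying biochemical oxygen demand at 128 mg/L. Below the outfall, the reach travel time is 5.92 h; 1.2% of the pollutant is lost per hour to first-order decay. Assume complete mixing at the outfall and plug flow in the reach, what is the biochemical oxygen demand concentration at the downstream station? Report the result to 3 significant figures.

After mixing, C = (9130·1.500 + 1200·128.0) / 10330 = 167300/10330 = 16.20 mg/L.
1.2%/h lost → k = −ln(1 − 0.012) = 0.01207 h⁻¹.
First-order decay: C = 16.20·exp(−k·t) = 16.20·0.9310 = 15.08 mg/L.

15.1 mg/L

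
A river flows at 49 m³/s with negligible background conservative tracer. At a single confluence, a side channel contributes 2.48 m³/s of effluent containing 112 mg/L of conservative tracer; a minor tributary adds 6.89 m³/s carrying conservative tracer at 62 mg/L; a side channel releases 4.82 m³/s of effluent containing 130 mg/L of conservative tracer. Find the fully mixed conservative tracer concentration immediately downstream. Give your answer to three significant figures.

Flow-weighted average: C = (49.00·0 + 2.480·112.0 + 6.890·62.00 + 4.820·130.0) / 63.19 = 1332/63.19 = 21.07 mg/L.

21.1 mg/L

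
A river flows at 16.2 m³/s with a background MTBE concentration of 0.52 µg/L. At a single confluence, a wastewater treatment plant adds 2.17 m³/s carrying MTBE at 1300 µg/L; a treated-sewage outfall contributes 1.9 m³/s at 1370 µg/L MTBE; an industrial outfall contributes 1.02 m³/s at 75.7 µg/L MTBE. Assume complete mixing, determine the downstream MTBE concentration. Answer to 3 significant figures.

Conservation of mass: C = (16.20·0.5200 + 2.170·1300 + 1.900·1370 + 1.020·75.70) / 21.29 = 5510/21.29 = 258.8 µg/L.

259 µg/L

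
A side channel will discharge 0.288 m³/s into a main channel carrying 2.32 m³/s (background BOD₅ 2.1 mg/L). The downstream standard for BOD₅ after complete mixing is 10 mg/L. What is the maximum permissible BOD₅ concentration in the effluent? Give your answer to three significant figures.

At the limit, (Qr·Cr + Qe·Cₑ)/(Qr + Qe) = 10:
Cₑ = (2.608·10 − 2.320·2.100) / 0.2880 = 73.64 mg/L.

73.6 mg/L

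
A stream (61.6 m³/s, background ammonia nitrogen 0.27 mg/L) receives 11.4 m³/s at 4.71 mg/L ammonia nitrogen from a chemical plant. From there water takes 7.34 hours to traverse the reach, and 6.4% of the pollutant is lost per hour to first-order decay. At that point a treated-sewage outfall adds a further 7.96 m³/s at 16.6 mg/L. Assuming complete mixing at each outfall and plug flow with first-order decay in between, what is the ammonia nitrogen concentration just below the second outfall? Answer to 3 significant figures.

2.17 mg/L

Flow-weighted average: C = (61.60·0.2700 + 11.40·4.710) / 73.00 = 70.33/73.00 = 0.9634 mg/L; combined flow 73.00 m³/s.
6.4%/h lost → k = −ln(1 − 0.064) = 0.06614 h⁻¹.
Decay over the reach: 0.9634·exp(−kt) = 0.9634·0.6154 = 0.5929 mg/L.
At the second outfall, C = (73.00·0.5929 + 7.960·16.60) / (73.00 + 7.960) = 2.167 mg/L.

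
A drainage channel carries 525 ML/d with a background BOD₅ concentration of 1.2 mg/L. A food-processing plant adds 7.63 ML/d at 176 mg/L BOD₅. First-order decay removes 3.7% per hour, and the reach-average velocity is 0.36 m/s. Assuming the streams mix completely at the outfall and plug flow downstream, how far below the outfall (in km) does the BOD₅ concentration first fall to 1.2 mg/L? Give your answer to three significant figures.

After mixing, C = (525.0·1.200 + 7.630·176.0) / 532.6 = 1973/532.6 = 3.704 mg/L.
3.7%/h lost → k = −ln(1 − 0.037) = 0.03770 h⁻¹.
Set 3.704·exp(−k·t) = 1.2 → t = ln(3.704/1.2)/k = 107600 s = 29.90 h.
Distance = v·t = 0.36·107600 = 38740 m = 38.74 km.

38.7 km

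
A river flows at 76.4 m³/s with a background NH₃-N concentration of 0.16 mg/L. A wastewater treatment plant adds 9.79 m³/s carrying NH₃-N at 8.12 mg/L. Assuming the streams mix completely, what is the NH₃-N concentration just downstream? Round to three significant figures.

Mixed concentration C = ΣQC/ΣQ = (76.40·0.1600 + 9.790·8.120) / 86.19 = 91.72/86.19 = 1.064 mg/L.

1.06 mg/L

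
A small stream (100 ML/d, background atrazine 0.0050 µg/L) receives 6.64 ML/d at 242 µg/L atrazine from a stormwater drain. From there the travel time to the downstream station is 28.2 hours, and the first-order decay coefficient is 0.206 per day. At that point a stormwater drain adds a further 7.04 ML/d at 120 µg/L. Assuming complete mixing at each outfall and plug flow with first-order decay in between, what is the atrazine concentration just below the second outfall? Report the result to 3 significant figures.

18.5 µg/L

After mixing, C = (100.0·0.005000 + 6.640·242.0) / 106.6 = 1607/106.6 = 15.07 µg/L; combined flow 106.6 ML/d.
After decay, C = 15.07 × e^(−kt) = 15.07 × 0.7850 = 11.83 µg/L.
At the second outfall, C = (106.6·11.83 + 7.040·120.0) / (106.6 + 7.040) = 18.53 µg/L.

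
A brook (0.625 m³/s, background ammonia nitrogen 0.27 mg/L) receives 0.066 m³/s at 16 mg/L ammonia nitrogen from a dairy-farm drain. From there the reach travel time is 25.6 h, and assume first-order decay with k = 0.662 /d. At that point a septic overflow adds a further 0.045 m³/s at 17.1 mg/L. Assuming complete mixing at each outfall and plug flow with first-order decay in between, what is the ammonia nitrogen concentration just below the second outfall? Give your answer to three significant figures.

1.87 mg/L

Mixed concentration C = ΣQC/ΣQ = (0.6250·0.2700 + 0.06600·16.00) / 0.6910 = 1.225/0.6910 = 1.772 mg/L; combined flow 0.6910 m³/s.
Decay over the reach: 1.772·exp(−kt) = 1.772·0.4935 = 0.8748 mg/L.
Second outfall: C = (0.6910·0.8748 + 0.04500·17.10)/0.7360 = 1.867 mg/L.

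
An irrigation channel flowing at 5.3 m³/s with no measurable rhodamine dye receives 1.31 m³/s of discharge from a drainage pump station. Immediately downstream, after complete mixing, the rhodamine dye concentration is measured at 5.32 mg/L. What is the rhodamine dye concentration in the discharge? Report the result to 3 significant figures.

26.8 mg/L

Mass balance: 5.300·0 + 1.310·Cₑ = 6.610·5.320
→ Cₑ = (6.610·5.320 − 5.300·0) / 1.310 = 26.84 mg/L.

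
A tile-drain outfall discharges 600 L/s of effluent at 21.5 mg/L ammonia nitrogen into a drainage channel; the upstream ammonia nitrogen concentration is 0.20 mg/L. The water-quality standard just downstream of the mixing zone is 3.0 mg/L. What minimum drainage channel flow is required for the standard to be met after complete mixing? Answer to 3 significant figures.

3960 L/s

Set C_mix = 3.0: (Q·0.2000 + 600.0·21.50) / (Q + 600.0) = 3.0
→ Q = 600.0·(21.50 − 3.0)/(3.0 − 0.2000) = 3964 L/s.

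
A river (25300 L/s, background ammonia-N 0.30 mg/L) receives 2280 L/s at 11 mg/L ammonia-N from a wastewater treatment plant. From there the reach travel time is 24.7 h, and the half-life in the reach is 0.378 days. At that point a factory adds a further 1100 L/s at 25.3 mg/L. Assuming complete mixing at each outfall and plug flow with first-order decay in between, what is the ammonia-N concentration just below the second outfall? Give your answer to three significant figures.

Conservation of mass: C = (25300·0.3000 + 2280·11.00) / 27580 = 32670/27580 = 1.185 mg/L; combined flow 27580 L/s.
Half-life 0.378 d → k = ln 2 / 0.378 = 1.834 d⁻¹.
First-order decay: C = 1.185·exp(−k·t) = 1.185·0.1515 = 0.1795 mg/L.
At the second outfall, C = (27580·0.1795 + 1100·25.30) / (27580 + 1100) = 1.143 mg/L.

1.14 mg/L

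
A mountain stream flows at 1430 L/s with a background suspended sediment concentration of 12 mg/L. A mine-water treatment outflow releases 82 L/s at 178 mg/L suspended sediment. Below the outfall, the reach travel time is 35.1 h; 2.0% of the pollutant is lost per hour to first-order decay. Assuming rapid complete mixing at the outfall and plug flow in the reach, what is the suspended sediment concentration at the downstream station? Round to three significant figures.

Conservation of mass: C = (1430·12.00 + 82.00·178.0) / 1512 = 31760/1512 = 21.00 mg/L.
2.0%/h lost → k = −ln(1 − 0.02) = 0.02020 h⁻¹.
Applying C = C₀e^(−kt): 21.00 × 0.4921 = 10.33 mg/L.

10.3 mg/L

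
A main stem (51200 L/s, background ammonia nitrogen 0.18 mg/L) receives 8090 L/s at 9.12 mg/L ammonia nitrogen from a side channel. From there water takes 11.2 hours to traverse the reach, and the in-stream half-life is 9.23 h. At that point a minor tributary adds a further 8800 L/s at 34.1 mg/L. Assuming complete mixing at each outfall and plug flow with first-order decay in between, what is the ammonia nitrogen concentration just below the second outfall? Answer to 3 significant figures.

4.93 mg/L

After mixing, C = (51200·0.1800 + 8090·9.120) / 59290 = 83000/59290 = 1.400 mg/L; combined flow 59290 L/s.
Half-life 9.23 h → k = ln 2 / 9.23 = 0.07510 h⁻¹ = 1.802 d⁻¹.
First-order decay: C = 1.400·exp(−k·t) = 1.400·0.4312 = 0.6037 mg/L.
At the second outfall, C = (59290·0.6037 + 8800·34.10) / (59290 + 8800) = 4.933 mg/L.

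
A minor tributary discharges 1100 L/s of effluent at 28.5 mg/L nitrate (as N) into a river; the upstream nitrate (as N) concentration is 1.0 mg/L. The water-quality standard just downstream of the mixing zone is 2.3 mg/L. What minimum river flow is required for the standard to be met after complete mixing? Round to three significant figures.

22200 L/s

Set C_mix = 2.3: (Q·1.000 + 1100·28.50) / (Q + 1100) = 2.3
→ Q = 1100·(28.50 − 2.3)/(2.3 − 1.000) = 22170 L/s.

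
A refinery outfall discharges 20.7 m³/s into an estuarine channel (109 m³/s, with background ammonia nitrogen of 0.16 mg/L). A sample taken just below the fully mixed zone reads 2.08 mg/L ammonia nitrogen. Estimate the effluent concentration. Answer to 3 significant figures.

12.2 mg/L

Mass balance: 109.0·0.1600 + 20.70·Cₑ = 129.7·2.080
→ Cₑ = (129.7·2.080 − 109.0·0.1600) / 20.70 = 12.19 mg/L.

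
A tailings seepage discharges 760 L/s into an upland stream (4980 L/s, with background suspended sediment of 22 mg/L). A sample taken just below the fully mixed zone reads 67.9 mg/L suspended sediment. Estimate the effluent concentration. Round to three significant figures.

Mass balance: 4980·22.00 + 760.0·Cₑ = 5740·67.90
→ Cₑ = (5740·67.90 − 4980·22.00) / 760.0 = 368.7 mg/L.

369 mg/L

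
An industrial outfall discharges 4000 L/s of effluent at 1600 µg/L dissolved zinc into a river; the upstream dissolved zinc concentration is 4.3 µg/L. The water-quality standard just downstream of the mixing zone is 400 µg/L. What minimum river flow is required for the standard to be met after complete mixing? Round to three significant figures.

Set C_mix = 400: (Q·4.300 + 4000·1600) / (Q + 4000) = 400
→ Q = 4000·(1600 − 400)/(400 − 4.300) = 12130 L/s.

12100 L/s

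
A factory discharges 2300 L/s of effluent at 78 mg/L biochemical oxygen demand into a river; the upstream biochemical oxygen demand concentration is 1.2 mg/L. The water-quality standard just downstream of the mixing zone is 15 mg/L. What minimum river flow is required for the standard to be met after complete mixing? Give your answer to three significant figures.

Set C_mix = 15: (Q·1.200 + 2300·78.00) / (Q + 2300) = 15
→ Q = 2300·(78.00 − 15)/(15 − 1.200) = 10500 L/s.

10500 L/s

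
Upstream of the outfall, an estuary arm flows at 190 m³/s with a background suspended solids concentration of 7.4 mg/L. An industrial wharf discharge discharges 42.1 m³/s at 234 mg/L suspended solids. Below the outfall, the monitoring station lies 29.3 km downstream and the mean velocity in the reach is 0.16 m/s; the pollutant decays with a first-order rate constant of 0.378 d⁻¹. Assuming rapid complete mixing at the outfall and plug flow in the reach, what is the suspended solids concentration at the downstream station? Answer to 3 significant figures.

Conservation of mass: C = (190.0·7.400 + 42.10·234.0) / 232.1 = 11260/232.1 = 48.50 mg/L.
Travel time t = 29.3·1000 / 0.16 = 183100 s = 50.87 h.
After decay, C = 48.50 × e^(−kt) = 48.50 × 0.4488 = 21.77 mg/L.

21.8 mg/L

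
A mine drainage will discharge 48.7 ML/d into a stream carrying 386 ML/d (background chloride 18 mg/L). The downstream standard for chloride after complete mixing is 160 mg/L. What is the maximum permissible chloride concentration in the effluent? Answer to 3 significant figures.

At the limit, (Qr·Cr + Qe·Cₑ)/(Qr + Qe) = 160:
Cₑ = (434.7·160 − 386.0·18.00) / 48.70 = 1286 mg/L.

1290 mg/L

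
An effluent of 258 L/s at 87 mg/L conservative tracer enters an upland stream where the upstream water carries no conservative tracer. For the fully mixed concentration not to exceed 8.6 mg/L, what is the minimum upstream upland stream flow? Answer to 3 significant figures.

2350 L/s

Set C_mix = 8.6: (Q·0 + 258.0·87.00) / (Q + 258.0) = 8.6
→ Q = 258.0·(87.00 − 8.6)/(8.6 − 0) = 2352 L/s.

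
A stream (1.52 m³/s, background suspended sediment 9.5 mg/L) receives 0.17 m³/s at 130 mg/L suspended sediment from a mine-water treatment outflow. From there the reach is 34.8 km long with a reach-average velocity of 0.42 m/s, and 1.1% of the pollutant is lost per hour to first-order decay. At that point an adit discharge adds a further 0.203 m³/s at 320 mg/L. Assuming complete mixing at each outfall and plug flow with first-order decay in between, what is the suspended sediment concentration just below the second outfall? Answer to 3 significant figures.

Mass balance: C = (1.520·9.500 + 0.1700·130.0) / 1.690 = 36.54/1.690 = 21.62 mg/L; combined flow 1.690 m³/s.
Travel time t = 34.8·1000 / 0.42 = 82860 s = 23.02 h.
1.1%/h lost → k = −ln(1 − 0.011) = 0.01106 h⁻¹.
Decay over the reach: 21.62·exp(−kt) = 21.62·0.7752 = 16.76 mg/L.
At the second outfall, C = (1.690·16.76 + 0.2030·320.0) / (1.690 + 0.2030) = 49.28 mg/L.

49.3 mg/L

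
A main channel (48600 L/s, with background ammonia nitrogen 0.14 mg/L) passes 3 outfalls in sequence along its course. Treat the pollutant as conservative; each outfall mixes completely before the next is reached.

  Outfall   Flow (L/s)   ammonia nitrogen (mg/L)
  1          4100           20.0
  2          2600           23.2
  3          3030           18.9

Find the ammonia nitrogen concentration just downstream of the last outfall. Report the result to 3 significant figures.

After outfall 1: Q = 48600 + 4100 = 52700 L/s; C = (48600·0.1400 + 4100·20.00)/52700 = 1.685 mg/L.
After outfall 2: Q = 52700 + 2600 = 55300 L/s; C = (52700·1.685 + 2600·23.20)/55300 = 2.697 mg/L.
After outfall 3: Q = 55300 + 3030 = 58330 L/s; C = (55300·2.697 + 3030·18.90)/58330 = 3.538 mg/L.

3.54 mg/L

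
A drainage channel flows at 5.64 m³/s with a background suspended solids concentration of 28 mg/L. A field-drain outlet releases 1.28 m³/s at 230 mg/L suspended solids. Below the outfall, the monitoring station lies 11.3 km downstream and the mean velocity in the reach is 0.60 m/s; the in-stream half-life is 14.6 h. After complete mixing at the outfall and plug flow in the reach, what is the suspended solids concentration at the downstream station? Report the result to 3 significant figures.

51.0 mg/L

After mixing, C = (5.640·28.00 + 1.280·230.0) / 6.920 = 452.3/6.920 = 65.36 mg/L.
Travel time t = 11.3·1000 / 0.60 = 18830 s = 5.231 h.
Half-life 14.6 h → k = ln 2 / 14.6 = 0.04748 h⁻¹ = 1.139 d⁻¹.
After decay, C = 65.36 × e^(−kt) = 65.36 × 0.7801 = 50.99 mg/L.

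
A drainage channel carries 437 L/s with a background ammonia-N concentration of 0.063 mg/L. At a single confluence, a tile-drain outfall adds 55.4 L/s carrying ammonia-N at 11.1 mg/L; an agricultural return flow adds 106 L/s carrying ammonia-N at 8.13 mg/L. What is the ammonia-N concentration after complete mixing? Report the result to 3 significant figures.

2.51 mg/L

Mixed concentration C = ΣQC/ΣQ = (437.0·0.06300 + 55.40·11.10 + 106.0·8.130) / 598.4 = 1504/598.4 = 2.514 mg/L.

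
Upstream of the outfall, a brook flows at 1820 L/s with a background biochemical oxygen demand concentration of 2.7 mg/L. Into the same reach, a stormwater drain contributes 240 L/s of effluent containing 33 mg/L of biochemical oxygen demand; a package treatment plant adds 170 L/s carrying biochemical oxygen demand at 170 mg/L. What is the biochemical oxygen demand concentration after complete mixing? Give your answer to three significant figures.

18.7 mg/L

Flow-weighted average: C = (1820·2.700 + 240.0·33.00 + 170.0·170.0) / 2230 = 41730/2230 = 18.71 mg/L.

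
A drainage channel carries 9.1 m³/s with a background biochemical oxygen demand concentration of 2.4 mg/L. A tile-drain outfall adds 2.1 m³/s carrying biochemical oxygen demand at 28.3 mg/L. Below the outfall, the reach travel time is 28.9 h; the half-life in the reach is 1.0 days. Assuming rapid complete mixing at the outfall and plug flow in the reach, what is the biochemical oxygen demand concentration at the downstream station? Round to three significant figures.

Conservation of mass: C = (9.100·2.400 + 2.100·28.30) / 11.20 = 81.27/11.20 = 7.256 mg/L.
Half-life 1.0 d → k = ln 2 / 1.0 = 0.6931 d⁻¹.
Decay over the reach: 7.256·exp(−kt) = 7.256·0.4340 = 3.149 mg/L.

3.15 mg/L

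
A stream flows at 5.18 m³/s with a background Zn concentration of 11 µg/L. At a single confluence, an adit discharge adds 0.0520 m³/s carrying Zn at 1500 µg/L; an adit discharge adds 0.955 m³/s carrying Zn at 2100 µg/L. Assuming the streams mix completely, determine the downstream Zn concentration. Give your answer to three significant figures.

346 µg/L

Conservation of mass: C = (5.180·11.00 + 0.05200·1500 + 0.9550·2100) / 6.187 = 2140/6.187 = 346.0 µg/L.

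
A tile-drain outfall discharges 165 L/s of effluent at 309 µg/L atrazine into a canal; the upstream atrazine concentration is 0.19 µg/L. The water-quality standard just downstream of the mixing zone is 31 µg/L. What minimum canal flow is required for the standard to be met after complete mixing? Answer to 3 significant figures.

1490 L/s

Set C_mix = 31: (Q·0.1900 + 165.0·309.0) / (Q + 165.0) = 31
→ Q = 165.0·(309.0 − 31)/(31 − 0.1900) = 1489 L/s.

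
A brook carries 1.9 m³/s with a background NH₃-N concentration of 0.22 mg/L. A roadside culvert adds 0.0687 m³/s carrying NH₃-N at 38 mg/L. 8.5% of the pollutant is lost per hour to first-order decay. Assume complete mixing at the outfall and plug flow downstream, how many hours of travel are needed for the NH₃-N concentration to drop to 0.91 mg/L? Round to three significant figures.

5.91 h

Mixed concentration C = ΣQC/ΣQ = (1.900·0.2200 + 0.06870·38.00) / 1.969 = 3.029/1.969 = 1.538 mg/L.
8.5%/h lost → k = −ln(1 − 0.085) = 0.08883 h⁻¹.
1.538·exp(−k·t) = 0.91 → t = ln(1.538/0.91)/k = 21280 s = 5.911 h.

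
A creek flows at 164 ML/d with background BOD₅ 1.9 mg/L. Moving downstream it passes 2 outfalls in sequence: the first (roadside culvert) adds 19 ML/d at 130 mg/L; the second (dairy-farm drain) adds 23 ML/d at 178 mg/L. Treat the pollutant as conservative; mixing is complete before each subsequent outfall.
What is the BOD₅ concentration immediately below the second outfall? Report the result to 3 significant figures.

Below outfall 1: Q → 183.0 ML/d, C = (164.0·1.900 + 19.00·130.0)/183.0 = 15.20 mg/L.
Below outfall 2: Q → 206.0 ML/d, C = (183.0·15.20 + 23.00·178.0)/206.0 = 33.38 mg/L.

33.4 mg/L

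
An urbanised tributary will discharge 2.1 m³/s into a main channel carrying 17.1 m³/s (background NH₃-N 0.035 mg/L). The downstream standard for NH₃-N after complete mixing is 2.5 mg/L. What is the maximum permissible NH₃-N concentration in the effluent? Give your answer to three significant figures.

22.6 mg/L

At the limit, (Qr·Cr + Qe·Cₑ)/(Qr + Qe) = 2.5:
Cₑ = (19.20·2.5 − 17.10·0.03500) / 2.100 = 22.57 mg/L.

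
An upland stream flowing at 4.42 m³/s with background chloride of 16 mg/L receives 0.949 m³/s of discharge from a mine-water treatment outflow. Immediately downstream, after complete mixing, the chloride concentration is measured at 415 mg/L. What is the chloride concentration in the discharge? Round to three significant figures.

2270 mg/L

Mass balance: 4.420·16.00 + 0.9490·Cₑ = 5.369·415.0
→ Cₑ = (5.369·415.0 − 4.420·16.00) / 0.9490 = 2273 mg/L.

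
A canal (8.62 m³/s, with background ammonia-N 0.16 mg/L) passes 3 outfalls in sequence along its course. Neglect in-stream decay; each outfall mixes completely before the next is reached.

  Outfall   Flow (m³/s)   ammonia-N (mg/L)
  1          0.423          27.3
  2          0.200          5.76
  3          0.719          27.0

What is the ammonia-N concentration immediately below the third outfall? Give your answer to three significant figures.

3.36 mg/L

After outfall 1: Q = 8.620 + 0.4230 = 9.043 m³/s; C = (8.620·0.1600 + 0.4230·27.30)/9.043 = 1.430 mg/L.
After outfall 2: Q = 9.043 + 0.2000 = 9.243 m³/s; C = (9.043·1.430 + 0.2000·5.760)/9.243 = 1.523 mg/L.
After outfall 3: Q = 9.243 + 0.7190 = 9.962 m³/s; C = (9.243·1.523 + 0.7190·27.00)/9.962 = 3.362 mg/L.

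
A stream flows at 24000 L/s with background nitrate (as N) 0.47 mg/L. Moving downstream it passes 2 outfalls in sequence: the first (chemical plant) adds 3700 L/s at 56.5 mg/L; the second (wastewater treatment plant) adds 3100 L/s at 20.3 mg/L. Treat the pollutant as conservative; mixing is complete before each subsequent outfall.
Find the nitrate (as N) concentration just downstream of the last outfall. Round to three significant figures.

9.20 mg/L

After outfall 1: Q = 24000 + 3700 = 27700 L/s; C = (24000·0.4700 + 3700·56.50)/27700 = 7.954 mg/L.
After outfall 2: Q = 27700 + 3100 = 30800 L/s; C = (27700·7.954 + 3100·20.30)/30800 = 9.197 mg/L.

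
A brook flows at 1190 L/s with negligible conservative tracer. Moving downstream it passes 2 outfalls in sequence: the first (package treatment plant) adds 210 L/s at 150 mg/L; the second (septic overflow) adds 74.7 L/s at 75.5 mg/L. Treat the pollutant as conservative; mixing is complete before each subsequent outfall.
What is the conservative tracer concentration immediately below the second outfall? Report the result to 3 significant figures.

Outfall 1: combined Q = 1400 L/s; C = (1190·0 + 210.0·150.0)/1400 = 22.50 mg/L.
Outfall 2: combined Q = 1475 L/s; C = (1400·22.50 + 74.70·75.50)/1475 = 25.18 mg/L.

25.2 mg/L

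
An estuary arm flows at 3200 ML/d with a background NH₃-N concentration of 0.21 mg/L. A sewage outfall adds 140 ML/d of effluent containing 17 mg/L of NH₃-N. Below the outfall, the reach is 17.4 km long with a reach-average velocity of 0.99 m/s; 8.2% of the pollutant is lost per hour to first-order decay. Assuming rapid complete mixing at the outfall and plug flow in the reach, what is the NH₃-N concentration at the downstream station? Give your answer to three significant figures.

0.602 mg/L

Mixed concentration C = ΣQC/ΣQ = (3200·0.2100 + 140.0·17.00) / 3340 = 3052/3340 = 0.9138 mg/L.
Travel time t = 17.4·1000 / 0.99 = 17580 s = 4.882 h.
8.2%/h lost → k = −ln(1 − 0.082) = 0.08556 h⁻¹.
Decay over the reach: 0.9138·exp(−kt) = 0.9138·0.6586 = 0.6018 mg/L.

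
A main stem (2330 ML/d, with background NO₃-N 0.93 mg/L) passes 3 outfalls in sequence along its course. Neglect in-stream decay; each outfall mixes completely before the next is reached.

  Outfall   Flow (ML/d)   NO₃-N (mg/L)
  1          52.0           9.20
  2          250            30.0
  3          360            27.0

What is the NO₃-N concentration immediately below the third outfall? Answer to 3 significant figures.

Below outfall 1: Q → 2382 ML/d, C = (2330·0.9300 + 52.00·9.200)/2382 = 1.111 mg/L.
Below outfall 2: Q → 2632 ML/d, C = (2382·1.111 + 250.0·30.00)/2632 = 3.855 mg/L.
Below outfall 3: Q → 2992 ML/d, C = (2632·3.855 + 360.0·27.00)/2992 = 6.639 mg/L.

6.64 mg/L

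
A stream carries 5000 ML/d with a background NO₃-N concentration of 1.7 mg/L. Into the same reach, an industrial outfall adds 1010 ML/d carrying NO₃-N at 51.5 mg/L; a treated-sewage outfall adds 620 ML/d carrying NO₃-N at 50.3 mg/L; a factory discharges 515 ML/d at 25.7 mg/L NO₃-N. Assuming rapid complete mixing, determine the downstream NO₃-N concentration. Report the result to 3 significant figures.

14.7 mg/L

After mixing, C = (5000·1.700 + 1010·51.50 + 620.0·50.30 + 515.0·25.70) / 7145 = 104900/7145 = 14.69 mg/L.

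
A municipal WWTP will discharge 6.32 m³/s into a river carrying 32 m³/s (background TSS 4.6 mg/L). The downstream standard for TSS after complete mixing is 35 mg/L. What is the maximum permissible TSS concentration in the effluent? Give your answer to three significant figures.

At the limit, (Qr·Cr + Qe·Cₑ)/(Qr + Qe) = 35:
Cₑ = (38.32·35 − 32.00·4.600) / 6.320 = 188.9 mg/L.

189 mg/L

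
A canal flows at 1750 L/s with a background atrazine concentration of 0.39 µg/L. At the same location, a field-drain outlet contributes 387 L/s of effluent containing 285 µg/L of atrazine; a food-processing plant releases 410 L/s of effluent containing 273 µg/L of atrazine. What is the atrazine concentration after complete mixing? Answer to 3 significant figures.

Conservation of mass: C = (1750·0.3900 + 387.0·285.0 + 410.0·273.0) / 2547 = 222900/2547 = 87.52 µg/L.

87.5 µg/L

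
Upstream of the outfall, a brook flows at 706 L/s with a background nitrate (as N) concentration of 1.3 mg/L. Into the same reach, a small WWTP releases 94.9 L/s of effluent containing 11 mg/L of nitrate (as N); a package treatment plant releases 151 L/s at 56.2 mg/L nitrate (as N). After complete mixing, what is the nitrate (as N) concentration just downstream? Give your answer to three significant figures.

Mass balance: C = (706.0·1.300 + 94.90·11.00 + 151.0·56.20) / 951.9 = 10450/951.9 = 10.98 mg/L.

11.0 mg/L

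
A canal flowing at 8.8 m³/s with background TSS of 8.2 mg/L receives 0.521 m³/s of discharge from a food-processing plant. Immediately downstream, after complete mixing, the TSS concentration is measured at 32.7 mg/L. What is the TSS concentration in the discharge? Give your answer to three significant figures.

447 mg/L

Mass balance: 8.800·8.200 + 0.5210·Cₑ = 9.321·32.70
→ Cₑ = (9.321·32.70 − 8.800·8.200) / 0.5210 = 446.5 mg/L.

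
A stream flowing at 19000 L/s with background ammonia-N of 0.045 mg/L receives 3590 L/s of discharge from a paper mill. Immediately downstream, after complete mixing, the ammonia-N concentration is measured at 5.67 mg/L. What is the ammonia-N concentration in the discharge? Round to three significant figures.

35.4 mg/L

Mass balance: 19000·0.04500 + 3590·Cₑ = 22590·5.670
→ Cₑ = (22590·5.670 − 19000·0.04500) / 3590 = 35.44 mg/L.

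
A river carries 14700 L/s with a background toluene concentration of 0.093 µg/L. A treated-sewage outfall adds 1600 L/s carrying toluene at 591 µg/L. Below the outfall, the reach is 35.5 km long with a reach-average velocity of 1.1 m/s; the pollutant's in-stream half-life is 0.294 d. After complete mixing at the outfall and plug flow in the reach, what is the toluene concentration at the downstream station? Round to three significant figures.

Mass balance: C = (14700·0.09300 + 1600·591.0) / 16300 = 947000/16300 = 58.10 µg/L.
Travel time t = 35.5·1000 / 1.1 = 32270 s = 8.965 h.
Half-life 0.294 d → k = ln 2 / 0.294 = 2.358 d⁻¹.
Applying C = C₀e^(−kt): 58.10 × 0.4145 = 24.08 µg/L.

24.1 µg/L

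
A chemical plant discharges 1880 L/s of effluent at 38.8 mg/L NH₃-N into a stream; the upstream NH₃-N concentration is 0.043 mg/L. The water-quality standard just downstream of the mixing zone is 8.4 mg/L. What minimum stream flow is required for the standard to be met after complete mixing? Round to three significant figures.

6840 L/s

Set C_mix = 8.4: (Q·0.04300 + 1880·38.80) / (Q + 1880) = 8.4
→ Q = 1880·(38.80 − 8.4)/(8.4 − 0.04300) = 6839 L/s.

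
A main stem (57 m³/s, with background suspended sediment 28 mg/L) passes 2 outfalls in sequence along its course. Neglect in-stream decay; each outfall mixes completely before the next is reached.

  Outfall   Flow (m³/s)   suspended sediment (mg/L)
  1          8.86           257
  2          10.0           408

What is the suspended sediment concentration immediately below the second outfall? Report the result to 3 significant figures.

After outfall 1: Q = 57.00 + 8.860 = 65.86 m³/s; C = (57.00·28.00 + 8.860·257.0)/65.86 = 58.81 mg/L.
After outfall 2: Q = 65.86 + 10.00 = 75.86 m³/s; C = (65.86·58.81 + 10.00·408.0)/75.86 = 104.8 mg/L.

105 mg/L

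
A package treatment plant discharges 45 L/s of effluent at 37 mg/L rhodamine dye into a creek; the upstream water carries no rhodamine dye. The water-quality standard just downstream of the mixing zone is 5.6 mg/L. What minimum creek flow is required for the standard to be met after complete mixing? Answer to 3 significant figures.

Set C_mix = 5.6: (Q·0 + 45.00·37.00) / (Q + 45.00) = 5.6
→ Q = 45.00·(37.00 − 5.6)/(5.6 − 0) = 252.3 L/s.

252 L/s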